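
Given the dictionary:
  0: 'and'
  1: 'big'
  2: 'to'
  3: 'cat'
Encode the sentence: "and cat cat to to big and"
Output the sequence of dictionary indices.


Look up each word in the dictionary:
  'and' -> 0
  'cat' -> 3
  'cat' -> 3
  'to' -> 2
  'to' -> 2
  'big' -> 1
  'and' -> 0

Encoded: [0, 3, 3, 2, 2, 1, 0]


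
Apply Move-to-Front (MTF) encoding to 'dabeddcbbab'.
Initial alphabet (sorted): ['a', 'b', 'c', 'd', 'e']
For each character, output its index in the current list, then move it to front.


MTF encoding:
'd': index 3 in ['a', 'b', 'c', 'd', 'e'] -> ['d', 'a', 'b', 'c', 'e']
'a': index 1 in ['d', 'a', 'b', 'c', 'e'] -> ['a', 'd', 'b', 'c', 'e']
'b': index 2 in ['a', 'd', 'b', 'c', 'e'] -> ['b', 'a', 'd', 'c', 'e']
'e': index 4 in ['b', 'a', 'd', 'c', 'e'] -> ['e', 'b', 'a', 'd', 'c']
'd': index 3 in ['e', 'b', 'a', 'd', 'c'] -> ['d', 'e', 'b', 'a', 'c']
'd': index 0 in ['d', 'e', 'b', 'a', 'c'] -> ['d', 'e', 'b', 'a', 'c']
'c': index 4 in ['d', 'e', 'b', 'a', 'c'] -> ['c', 'd', 'e', 'b', 'a']
'b': index 3 in ['c', 'd', 'e', 'b', 'a'] -> ['b', 'c', 'd', 'e', 'a']
'b': index 0 in ['b', 'c', 'd', 'e', 'a'] -> ['b', 'c', 'd', 'e', 'a']
'a': index 4 in ['b', 'c', 'd', 'e', 'a'] -> ['a', 'b', 'c', 'd', 'e']
'b': index 1 in ['a', 'b', 'c', 'd', 'e'] -> ['b', 'a', 'c', 'd', 'e']


Output: [3, 1, 2, 4, 3, 0, 4, 3, 0, 4, 1]


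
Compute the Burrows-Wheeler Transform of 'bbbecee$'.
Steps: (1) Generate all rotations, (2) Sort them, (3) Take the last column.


Rotations (sorted):
  0: $bbbecee -> last char: e
  1: bbbecee$ -> last char: $
  2: bbecee$b -> last char: b
  3: becee$bb -> last char: b
  4: cee$bbbe -> last char: e
  5: e$bbbece -> last char: e
  6: ecee$bbb -> last char: b
  7: ee$bbbec -> last char: c


BWT = e$bbeebc


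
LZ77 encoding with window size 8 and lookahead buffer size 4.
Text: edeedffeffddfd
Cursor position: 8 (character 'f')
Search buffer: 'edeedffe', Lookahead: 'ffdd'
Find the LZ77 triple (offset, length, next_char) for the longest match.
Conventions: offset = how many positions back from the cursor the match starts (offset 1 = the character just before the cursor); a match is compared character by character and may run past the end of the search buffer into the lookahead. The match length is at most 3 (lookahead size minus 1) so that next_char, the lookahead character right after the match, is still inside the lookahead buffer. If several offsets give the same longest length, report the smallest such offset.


Try each offset into the search buffer:
  offset=1 (pos 7, char 'e'): match length 0
  offset=2 (pos 6, char 'f'): match length 1
  offset=3 (pos 5, char 'f'): match length 2
  offset=4 (pos 4, char 'd'): match length 0
  offset=5 (pos 3, char 'e'): match length 0
  offset=6 (pos 2, char 'e'): match length 0
  offset=7 (pos 1, char 'd'): match length 0
  offset=8 (pos 0, char 'e'): match length 0
Longest match has length 2 at offset 3.
next_char = character at position 8 + 2 = 10 -> 'd'

Best match: offset=3, length=2 (matching 'ff' starting at position 5)
LZ77 triple: (3, 2, 'd')


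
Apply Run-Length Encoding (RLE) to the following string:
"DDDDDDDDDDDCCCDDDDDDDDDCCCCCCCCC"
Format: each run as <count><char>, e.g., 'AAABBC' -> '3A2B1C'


Scanning runs left to right:
  i=0: run of 'D' x 11 -> '11D'
  i=11: run of 'C' x 3 -> '3C'
  i=14: run of 'D' x 9 -> '9D'
  i=23: run of 'C' x 9 -> '9C'

RLE = 11D3C9D9C


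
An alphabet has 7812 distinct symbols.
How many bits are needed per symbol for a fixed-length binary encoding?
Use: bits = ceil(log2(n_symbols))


log2(7812) = 12.9315
Bracket: 2^12 = 4096 < 7812 <= 2^13 = 8192
So ceil(log2(7812)) = 13

bits = ceil(log2(7812)) = ceil(12.9315) = 13 bits


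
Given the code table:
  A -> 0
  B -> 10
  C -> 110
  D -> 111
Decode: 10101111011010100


Decoding:
10 -> B
10 -> B
111 -> D
10 -> B
110 -> C
10 -> B
10 -> B
0 -> A


Result: BBDBCBBA


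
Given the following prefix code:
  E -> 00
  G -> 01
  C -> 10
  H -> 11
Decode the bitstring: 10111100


Decoding step by step:
Bits 10 -> C
Bits 11 -> H
Bits 11 -> H
Bits 00 -> E


Decoded message: CHHE


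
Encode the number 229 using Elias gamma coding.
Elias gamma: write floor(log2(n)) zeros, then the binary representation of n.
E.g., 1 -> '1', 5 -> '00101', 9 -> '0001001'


num_bits = floor(log2(229)) + 1 = 8
leading_zeros = num_bits - 1 = 7
binary(229) = 11100101

Elias gamma(229) = '0000000' + '11100101' = 000000011100101 (15 bits)


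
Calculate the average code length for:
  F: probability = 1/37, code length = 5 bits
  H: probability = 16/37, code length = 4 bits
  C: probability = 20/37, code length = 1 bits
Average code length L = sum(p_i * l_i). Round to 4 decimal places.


Weighted contributions p_i * l_i:
  F: (1/37) * 5 = 5/37
  H: (16/37) * 4 = 64/37
  C: (20/37) * 1 = 20/37
Sum = (5 + 64 + 20)/37 = 89/37

L = 89/37 = 2.4054 bits/symbol


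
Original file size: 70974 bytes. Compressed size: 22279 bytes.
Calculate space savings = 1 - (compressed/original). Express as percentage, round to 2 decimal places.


ratio = compressed/original = 22279/70974 = 0.313904
savings = 1 - ratio = 1 - 0.313904 = 0.686096
as a percentage: 0.686096 * 100 = 68.61%

Space savings = 1 - 22279/70974 = 68.61%


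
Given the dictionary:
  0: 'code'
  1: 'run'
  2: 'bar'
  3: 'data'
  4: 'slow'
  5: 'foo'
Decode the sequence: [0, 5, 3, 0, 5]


Look up each index in the dictionary:
  0 -> 'code'
  5 -> 'foo'
  3 -> 'data'
  0 -> 'code'
  5 -> 'foo'

Decoded: "code foo data code foo"


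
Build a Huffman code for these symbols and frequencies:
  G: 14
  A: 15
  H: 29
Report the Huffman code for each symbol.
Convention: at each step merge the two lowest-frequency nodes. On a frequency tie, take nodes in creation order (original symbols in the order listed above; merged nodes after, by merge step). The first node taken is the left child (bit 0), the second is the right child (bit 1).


Huffman tree construction:
Step 1: Merge G(14) + A(15) = 29
Step 2: Merge H(29) + (G+A)(29) = 58
Read each symbol's code off the tree from the root (left child = 0, right child = 1).

Codes:
  G: 10 (length 2)
  A: 11 (length 2)
  H: 0 (length 1)
Average code length: 87/58 = 1.5000 bits/symbol


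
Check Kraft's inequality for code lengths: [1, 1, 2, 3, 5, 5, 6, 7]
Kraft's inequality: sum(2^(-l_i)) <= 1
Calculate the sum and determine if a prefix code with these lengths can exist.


Sum = 2^(-1) + 2^(-1) + 2^(-2) + 2^(-3) + 2^(-5) + 2^(-5) + 2^(-6) + 2^(-7)
    = 0.5 + 0.5 + 0.25 + 0.125 + 0.03125 + 0.03125 + 0.015625 + 0.0078125
    = 187/128 = 1.4609375
Since 1.4609375 > 1, Kraft's inequality is NOT satisfied.
A prefix code with these lengths CANNOT exist.

Kraft sum = 1.4609375. Not satisfied.


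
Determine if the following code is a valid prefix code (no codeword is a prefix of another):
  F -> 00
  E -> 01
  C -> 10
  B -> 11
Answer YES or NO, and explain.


Checking each pair (does one codeword prefix another?):
  F='00' vs E='01': no prefix
  F='00' vs C='10': no prefix
  F='00' vs B='11': no prefix
  E='01' vs F='00': no prefix
  E='01' vs C='10': no prefix
  E='01' vs B='11': no prefix
  C='10' vs F='00': no prefix
  C='10' vs E='01': no prefix
  C='10' vs B='11': no prefix
  B='11' vs F='00': no prefix
  B='11' vs E='01': no prefix
  B='11' vs C='10': no prefix
No violation found over all pairs.

YES -- this is a valid prefix code. No codeword is a prefix of any other codeword.


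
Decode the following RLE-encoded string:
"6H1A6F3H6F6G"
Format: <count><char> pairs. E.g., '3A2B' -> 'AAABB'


Expanding each <count><char> pair:
  6H -> 'HHHHHH'
  1A -> 'A'
  6F -> 'FFFFFF'
  3H -> 'HHH'
  6F -> 'FFFFFF'
  6G -> 'GGGGGG'

Decoded = HHHHHHAFFFFFFHHHFFFFFFGGGGGG


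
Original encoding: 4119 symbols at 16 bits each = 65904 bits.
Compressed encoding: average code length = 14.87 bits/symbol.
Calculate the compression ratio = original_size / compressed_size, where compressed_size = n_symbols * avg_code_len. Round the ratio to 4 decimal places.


original_size = n_symbols * orig_bits = 4119 * 16 = 65904 bits
compressed_size = n_symbols * avg_code_len = 4119 * 14.87 = 61249.53 bits
ratio = original_size / compressed_size = 65904 / 61249.53 = 1.076

Compression ratio = 1.076


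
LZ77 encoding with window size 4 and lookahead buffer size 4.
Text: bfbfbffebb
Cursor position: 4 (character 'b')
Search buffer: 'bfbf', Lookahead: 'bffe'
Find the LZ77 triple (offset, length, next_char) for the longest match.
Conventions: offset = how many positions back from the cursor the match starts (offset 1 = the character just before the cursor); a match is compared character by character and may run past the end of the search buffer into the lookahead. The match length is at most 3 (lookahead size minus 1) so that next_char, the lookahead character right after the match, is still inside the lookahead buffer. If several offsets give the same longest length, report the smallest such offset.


Try each offset into the search buffer:
  offset=1 (pos 3, char 'f'): match length 0
  offset=2 (pos 2, char 'b'): match length 2
  offset=3 (pos 1, char 'f'): match length 0
  offset=4 (pos 0, char 'b'): match length 2
Longest match has length 2, found at offsets 2, 4; take the smallest, offset 2.
next_char = character at position 4 + 2 = 6 -> 'f'

Best match: offset=2, length=2 (matching 'bf' starting at position 2)
LZ77 triple: (2, 2, 'f')


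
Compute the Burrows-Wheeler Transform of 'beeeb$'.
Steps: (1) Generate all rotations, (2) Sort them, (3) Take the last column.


Rotations (sorted):
  0: $beeeb -> last char: b
  1: b$beee -> last char: e
  2: beeeb$ -> last char: $
  3: eb$bee -> last char: e
  4: eeb$be -> last char: e
  5: eeeb$b -> last char: b


BWT = be$eeb


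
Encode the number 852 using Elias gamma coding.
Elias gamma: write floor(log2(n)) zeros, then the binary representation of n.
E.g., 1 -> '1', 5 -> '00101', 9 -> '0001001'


num_bits = floor(log2(852)) + 1 = 10
leading_zeros = num_bits - 1 = 9
binary(852) = 1101010100

Elias gamma(852) = '000000000' + '1101010100' = 0000000001101010100 (19 bits)


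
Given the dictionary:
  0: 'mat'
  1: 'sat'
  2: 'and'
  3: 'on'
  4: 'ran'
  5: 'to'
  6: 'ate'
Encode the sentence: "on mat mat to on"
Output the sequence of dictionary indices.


Look up each word in the dictionary:
  'on' -> 3
  'mat' -> 0
  'mat' -> 0
  'to' -> 5
  'on' -> 3

Encoded: [3, 0, 0, 5, 3]


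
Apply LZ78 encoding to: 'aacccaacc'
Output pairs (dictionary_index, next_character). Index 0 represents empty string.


LZ78 encoding steps:
Dictionary: {0: ''}
Step 1: w='' (idx 0), next='a' -> output (0, 'a'), add 'a' as idx 1
Step 2: w='a' (idx 1), next='c' -> output (1, 'c'), add 'ac' as idx 2
Step 3: w='' (idx 0), next='c' -> output (0, 'c'), add 'c' as idx 3
Step 4: w='c' (idx 3), next='a' -> output (3, 'a'), add 'ca' as idx 4
Step 5: w='ac' (idx 2), next='c' -> output (2, 'c'), add 'acc' as idx 5


Encoded: [(0, 'a'), (1, 'c'), (0, 'c'), (3, 'a'), (2, 'c')]


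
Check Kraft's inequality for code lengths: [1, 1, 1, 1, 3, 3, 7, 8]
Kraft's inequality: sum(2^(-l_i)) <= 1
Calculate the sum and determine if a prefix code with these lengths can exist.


Sum = 2^(-1) + 2^(-1) + 2^(-1) + 2^(-1) + 2^(-3) + 2^(-3) + 2^(-7) + 2^(-8)
    = 0.5 + 0.5 + 0.5 + 0.5 + 0.125 + 0.125 + 0.0078125 + 0.00390625
    = 579/256 = 2.26171875
Since 2.26171875 > 1, Kraft's inequality is NOT satisfied.
A prefix code with these lengths CANNOT exist.

Kraft sum = 2.26171875. Not satisfied.


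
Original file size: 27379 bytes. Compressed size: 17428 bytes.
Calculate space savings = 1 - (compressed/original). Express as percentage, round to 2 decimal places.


ratio = compressed/original = 17428/27379 = 0.636546
savings = 1 - ratio = 1 - 0.636546 = 0.363454
as a percentage: 0.363454 * 100 = 36.35%

Space savings = 1 - 17428/27379 = 36.35%


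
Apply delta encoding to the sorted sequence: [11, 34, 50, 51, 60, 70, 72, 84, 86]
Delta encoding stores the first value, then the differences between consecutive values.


First value: 11
Deltas:
  34 - 11 = 23
  50 - 34 = 16
  51 - 50 = 1
  60 - 51 = 9
  70 - 60 = 10
  72 - 70 = 2
  84 - 72 = 12
  86 - 84 = 2


Delta encoded: [11, 23, 16, 1, 9, 10, 2, 12, 2]


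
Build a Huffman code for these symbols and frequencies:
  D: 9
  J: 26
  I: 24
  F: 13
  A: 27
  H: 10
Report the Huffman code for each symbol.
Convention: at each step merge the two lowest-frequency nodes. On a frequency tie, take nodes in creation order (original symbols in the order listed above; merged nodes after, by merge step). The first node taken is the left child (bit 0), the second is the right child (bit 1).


Huffman tree construction:
Step 1: Merge D(9) + H(10) = 19
Step 2: Merge F(13) + (D+H)(19) = 32
Step 3: Merge I(24) + J(26) = 50
Step 4: Merge A(27) + (F+(D+H))(32) = 59
Step 5: Merge (I+J)(50) + (A+(F+(D+H)))(59) = 109
Read each symbol's code off the tree from the root (left child = 0, right child = 1).

Codes:
  D: 1110 (length 4)
  J: 01 (length 2)
  I: 00 (length 2)
  F: 110 (length 3)
  A: 10 (length 2)
  H: 1111 (length 4)
Average code length: 269/109 = 2.4679 bits/symbol


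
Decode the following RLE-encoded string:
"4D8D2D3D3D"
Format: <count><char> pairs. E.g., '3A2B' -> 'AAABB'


Expanding each <count><char> pair:
  4D -> 'DDDD'
  8D -> 'DDDDDDDD'
  2D -> 'DD'
  3D -> 'DDD'
  3D -> 'DDD'

Decoded = DDDDDDDDDDDDDDDDDDDD


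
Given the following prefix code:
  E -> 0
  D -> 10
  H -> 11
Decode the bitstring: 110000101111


Decoding step by step:
Bits 11 -> H
Bits 0 -> E
Bits 0 -> E
Bits 0 -> E
Bits 0 -> E
Bits 10 -> D
Bits 11 -> H
Bits 11 -> H


Decoded message: HEEEEDHH


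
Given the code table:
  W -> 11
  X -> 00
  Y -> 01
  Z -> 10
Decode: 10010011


Decoding:
10 -> Z
01 -> Y
00 -> X
11 -> W


Result: ZYXW


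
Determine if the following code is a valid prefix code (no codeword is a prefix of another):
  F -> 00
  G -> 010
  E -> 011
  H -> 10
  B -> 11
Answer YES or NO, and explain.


Checking each pair (does one codeword prefix another?):
  F='00' vs G='010': no prefix
  F='00' vs E='011': no prefix
  F='00' vs H='10': no prefix
  F='00' vs B='11': no prefix
  G='010' vs F='00': no prefix
  G='010' vs E='011': no prefix
  G='010' vs H='10': no prefix
  G='010' vs B='11': no prefix
  E='011' vs F='00': no prefix
  E='011' vs G='010': no prefix
  E='011' vs H='10': no prefix
  E='011' vs B='11': no prefix
  H='10' vs F='00': no prefix
  H='10' vs G='010': no prefix
  H='10' vs E='011': no prefix
  H='10' vs B='11': no prefix
  B='11' vs F='00': no prefix
  B='11' vs G='010': no prefix
  B='11' vs E='011': no prefix
  B='11' vs H='10': no prefix
No violation found over all pairs.

YES -- this is a valid prefix code. No codeword is a prefix of any other codeword.


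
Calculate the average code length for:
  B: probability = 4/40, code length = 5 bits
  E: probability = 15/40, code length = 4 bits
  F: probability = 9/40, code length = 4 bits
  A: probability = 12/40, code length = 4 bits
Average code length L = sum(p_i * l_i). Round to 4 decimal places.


Weighted contributions p_i * l_i:
  B: (4/40) * 5 = 20/40
  E: (15/40) * 4 = 60/40
  F: (9/40) * 4 = 36/40
  A: (12/40) * 4 = 48/40
Sum = (20 + 60 + 36 + 48)/40 = 164/40

L = 164/40 = 4.1000 bits/symbol


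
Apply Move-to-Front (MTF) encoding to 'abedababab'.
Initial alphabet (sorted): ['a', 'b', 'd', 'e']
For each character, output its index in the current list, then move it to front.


MTF encoding:
'a': index 0 in ['a', 'b', 'd', 'e'] -> ['a', 'b', 'd', 'e']
'b': index 1 in ['a', 'b', 'd', 'e'] -> ['b', 'a', 'd', 'e']
'e': index 3 in ['b', 'a', 'd', 'e'] -> ['e', 'b', 'a', 'd']
'd': index 3 in ['e', 'b', 'a', 'd'] -> ['d', 'e', 'b', 'a']
'a': index 3 in ['d', 'e', 'b', 'a'] -> ['a', 'd', 'e', 'b']
'b': index 3 in ['a', 'd', 'e', 'b'] -> ['b', 'a', 'd', 'e']
'a': index 1 in ['b', 'a', 'd', 'e'] -> ['a', 'b', 'd', 'e']
'b': index 1 in ['a', 'b', 'd', 'e'] -> ['b', 'a', 'd', 'e']
'a': index 1 in ['b', 'a', 'd', 'e'] -> ['a', 'b', 'd', 'e']
'b': index 1 in ['a', 'b', 'd', 'e'] -> ['b', 'a', 'd', 'e']


Output: [0, 1, 3, 3, 3, 3, 1, 1, 1, 1]


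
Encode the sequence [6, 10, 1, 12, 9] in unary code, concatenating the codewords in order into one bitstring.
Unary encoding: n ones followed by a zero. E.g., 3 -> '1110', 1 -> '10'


Encode each number as n ones followed by a terminating 0:
  6 -> 1111110 (7 bits)
  10 -> 11111111110 (11 bits)
  1 -> 10 (2 bits)
  12 -> 1111111111110 (13 bits)
  9 -> 1111111110 (10 bits)
Total length = 7 + 11 + 2 + 13 + 10 = 43 bits.

Unary([6, 10, 1, 12, 9]) = 1111110111111111101011111111111101111111110 (43 bits)


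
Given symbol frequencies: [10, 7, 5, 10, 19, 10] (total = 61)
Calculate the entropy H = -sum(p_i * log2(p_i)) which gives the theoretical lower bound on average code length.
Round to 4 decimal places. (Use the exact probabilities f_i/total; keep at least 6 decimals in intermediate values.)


Per-symbol terms -p_i * log2(p_i) with p_i = f_i/61:
  p = 10/61 = 0.163934: log2(p) = -2.608809, -p*log2(p) = 0.427674
  p = 7/61 = 0.114754: log2(p) = -3.123382, -p*log2(p) = 0.358421
  p = 5/61 = 0.081967: log2(p) = -3.608809, -p*log2(p) = 0.295804
  p = 10/61 = 0.163934: log2(p) = -2.608809, -p*log2(p) = 0.427674
  p = 19/61 = 0.311475: log2(p) = -1.682810, -p*log2(p) = 0.524154
  p = 10/61 = 0.163934: log2(p) = -2.608809, -p*log2(p) = 0.427674
H = 0.427674 + 0.358421 + 0.295804 + 0.427674 + 0.524154 + 0.427674 = 2.461401

H = 2.4614 bits/symbol


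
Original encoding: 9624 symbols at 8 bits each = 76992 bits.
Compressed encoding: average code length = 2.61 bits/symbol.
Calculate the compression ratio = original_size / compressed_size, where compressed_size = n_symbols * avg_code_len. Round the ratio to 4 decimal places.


original_size = n_symbols * orig_bits = 9624 * 8 = 76992 bits
compressed_size = n_symbols * avg_code_len = 9624 * 2.61 = 25118.64 bits
ratio = original_size / compressed_size = 76992 / 25118.64 = 3.0651

Compression ratio = 3.0651


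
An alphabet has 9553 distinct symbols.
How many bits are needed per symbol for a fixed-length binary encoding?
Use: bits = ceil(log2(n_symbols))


log2(9553) = 13.2217
Bracket: 2^13 = 8192 < 9553 <= 2^14 = 16384
So ceil(log2(9553)) = 14

bits = ceil(log2(9553)) = ceil(13.2217) = 14 bits


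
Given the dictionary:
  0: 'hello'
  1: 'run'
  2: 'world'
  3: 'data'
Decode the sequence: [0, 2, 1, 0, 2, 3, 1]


Look up each index in the dictionary:
  0 -> 'hello'
  2 -> 'world'
  1 -> 'run'
  0 -> 'hello'
  2 -> 'world'
  3 -> 'data'
  1 -> 'run'

Decoded: "hello world run hello world data run"


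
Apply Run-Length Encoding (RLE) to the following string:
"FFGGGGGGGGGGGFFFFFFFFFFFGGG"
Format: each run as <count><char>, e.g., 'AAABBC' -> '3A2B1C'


Scanning runs left to right:
  i=0: run of 'F' x 2 -> '2F'
  i=2: run of 'G' x 11 -> '11G'
  i=13: run of 'F' x 11 -> '11F'
  i=24: run of 'G' x 3 -> '3G'

RLE = 2F11G11F3G


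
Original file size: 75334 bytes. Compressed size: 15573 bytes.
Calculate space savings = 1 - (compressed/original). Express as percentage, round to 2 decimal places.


ratio = compressed/original = 15573/75334 = 0.206719
savings = 1 - ratio = 1 - 0.206719 = 0.793281
as a percentage: 0.793281 * 100 = 79.33%

Space savings = 1 - 15573/75334 = 79.33%


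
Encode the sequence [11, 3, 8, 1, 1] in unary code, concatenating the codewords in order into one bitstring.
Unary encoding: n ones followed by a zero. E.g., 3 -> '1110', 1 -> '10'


Encode each number as n ones followed by a terminating 0:
  11 -> 111111111110 (12 bits)
  3 -> 1110 (4 bits)
  8 -> 111111110 (9 bits)
  1 -> 10 (2 bits)
  1 -> 10 (2 bits)
Total length = 12 + 4 + 9 + 2 + 2 = 29 bits.

Unary([11, 3, 8, 1, 1]) = 11111111111011101111111101010 (29 bits)


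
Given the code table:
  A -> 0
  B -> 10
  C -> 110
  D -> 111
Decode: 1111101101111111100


Decoding:
111 -> D
110 -> C
110 -> C
111 -> D
111 -> D
110 -> C
0 -> A


Result: DCCDDCA


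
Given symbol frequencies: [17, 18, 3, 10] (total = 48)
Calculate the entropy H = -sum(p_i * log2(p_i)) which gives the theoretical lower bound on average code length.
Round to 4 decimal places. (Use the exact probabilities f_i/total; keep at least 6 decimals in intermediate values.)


Per-symbol terms -p_i * log2(p_i) with p_i = f_i/48:
  p = 17/48 = 0.354167: log2(p) = -1.497500, -p*log2(p) = 0.530364
  p = 18/48 = 0.375000: log2(p) = -1.415037, -p*log2(p) = 0.530639
  p = 3/48 = 0.062500: log2(p) = -4.000000, -p*log2(p) = 0.250000
  p = 10/48 = 0.208333: log2(p) = -2.263034, -p*log2(p) = 0.471466
H = 0.530364 + 0.530639 + 0.250000 + 0.471466 = 1.782469

H = 1.7825 bits/symbol


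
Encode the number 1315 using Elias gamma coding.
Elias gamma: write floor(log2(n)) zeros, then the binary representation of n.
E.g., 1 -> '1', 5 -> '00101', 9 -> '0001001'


num_bits = floor(log2(1315)) + 1 = 11
leading_zeros = num_bits - 1 = 10
binary(1315) = 10100100011

Elias gamma(1315) = '0000000000' + '10100100011' = 000000000010100100011 (21 bits)


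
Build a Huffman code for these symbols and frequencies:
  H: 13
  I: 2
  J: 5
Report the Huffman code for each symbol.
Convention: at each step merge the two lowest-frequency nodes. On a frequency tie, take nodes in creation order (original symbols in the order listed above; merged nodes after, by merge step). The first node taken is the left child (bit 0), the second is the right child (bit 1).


Huffman tree construction:
Step 1: Merge I(2) + J(5) = 7
Step 2: Merge (I+J)(7) + H(13) = 20
Read each symbol's code off the tree from the root (left child = 0, right child = 1).

Codes:
  H: 1 (length 1)
  I: 00 (length 2)
  J: 01 (length 2)
Average code length: 27/20 = 1.3500 bits/symbol


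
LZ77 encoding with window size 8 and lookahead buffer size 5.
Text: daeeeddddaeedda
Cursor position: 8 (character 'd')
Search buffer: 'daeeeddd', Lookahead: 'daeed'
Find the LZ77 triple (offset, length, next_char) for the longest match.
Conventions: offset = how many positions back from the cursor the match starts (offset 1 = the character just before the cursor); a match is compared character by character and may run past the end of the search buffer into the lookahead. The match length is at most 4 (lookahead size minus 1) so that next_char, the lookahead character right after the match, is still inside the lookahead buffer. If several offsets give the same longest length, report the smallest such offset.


Try each offset into the search buffer:
  offset=1 (pos 7, char 'd'): match length 1
  offset=2 (pos 6, char 'd'): match length 1
  offset=3 (pos 5, char 'd'): match length 1
  offset=4 (pos 4, char 'e'): match length 0
  offset=5 (pos 3, char 'e'): match length 0
  offset=6 (pos 2, char 'e'): match length 0
  offset=7 (pos 1, char 'a'): match length 0
  offset=8 (pos 0, char 'd'): match length 4
Longest match has length 4 at offset 8.
next_char = character at position 8 + 4 = 12 -> 'd'

Best match: offset=8, length=4 (matching 'daee' starting at position 0)
LZ77 triple: (8, 4, 'd')


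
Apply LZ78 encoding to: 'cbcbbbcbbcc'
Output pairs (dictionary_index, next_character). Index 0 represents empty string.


LZ78 encoding steps:
Dictionary: {0: ''}
Step 1: w='' (idx 0), next='c' -> output (0, 'c'), add 'c' as idx 1
Step 2: w='' (idx 0), next='b' -> output (0, 'b'), add 'b' as idx 2
Step 3: w='c' (idx 1), next='b' -> output (1, 'b'), add 'cb' as idx 3
Step 4: w='b' (idx 2), next='b' -> output (2, 'b'), add 'bb' as idx 4
Step 5: w='cb' (idx 3), next='b' -> output (3, 'b'), add 'cbb' as idx 5
Step 6: w='c' (idx 1), next='c' -> output (1, 'c'), add 'cc' as idx 6


Encoded: [(0, 'c'), (0, 'b'), (1, 'b'), (2, 'b'), (3, 'b'), (1, 'c')]


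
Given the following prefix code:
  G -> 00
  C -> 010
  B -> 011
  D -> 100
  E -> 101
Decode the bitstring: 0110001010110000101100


Decoding step by step:
Bits 011 -> B
Bits 00 -> G
Bits 010 -> C
Bits 101 -> E
Bits 100 -> D
Bits 00 -> G
Bits 101 -> E
Bits 100 -> D


Decoded message: BGCEDGED


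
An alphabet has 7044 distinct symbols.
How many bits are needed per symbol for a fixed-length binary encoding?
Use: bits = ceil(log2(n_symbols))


log2(7044) = 12.7822
Bracket: 2^12 = 4096 < 7044 <= 2^13 = 8192
So ceil(log2(7044)) = 13

bits = ceil(log2(7044)) = ceil(12.7822) = 13 bits


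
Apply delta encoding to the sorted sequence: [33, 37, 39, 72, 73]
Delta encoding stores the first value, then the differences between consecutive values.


First value: 33
Deltas:
  37 - 33 = 4
  39 - 37 = 2
  72 - 39 = 33
  73 - 72 = 1


Delta encoded: [33, 4, 2, 33, 1]


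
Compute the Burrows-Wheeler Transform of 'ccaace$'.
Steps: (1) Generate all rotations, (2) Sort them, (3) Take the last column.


Rotations (sorted):
  0: $ccaace -> last char: e
  1: aace$cc -> last char: c
  2: ace$cca -> last char: a
  3: caace$c -> last char: c
  4: ccaace$ -> last char: $
  5: ce$ccaa -> last char: a
  6: e$ccaac -> last char: c


BWT = ecac$ac


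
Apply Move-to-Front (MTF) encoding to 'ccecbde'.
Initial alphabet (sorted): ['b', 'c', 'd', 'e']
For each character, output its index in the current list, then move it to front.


MTF encoding:
'c': index 1 in ['b', 'c', 'd', 'e'] -> ['c', 'b', 'd', 'e']
'c': index 0 in ['c', 'b', 'd', 'e'] -> ['c', 'b', 'd', 'e']
'e': index 3 in ['c', 'b', 'd', 'e'] -> ['e', 'c', 'b', 'd']
'c': index 1 in ['e', 'c', 'b', 'd'] -> ['c', 'e', 'b', 'd']
'b': index 2 in ['c', 'e', 'b', 'd'] -> ['b', 'c', 'e', 'd']
'd': index 3 in ['b', 'c', 'e', 'd'] -> ['d', 'b', 'c', 'e']
'e': index 3 in ['d', 'b', 'c', 'e'] -> ['e', 'd', 'b', 'c']


Output: [1, 0, 3, 1, 2, 3, 3]


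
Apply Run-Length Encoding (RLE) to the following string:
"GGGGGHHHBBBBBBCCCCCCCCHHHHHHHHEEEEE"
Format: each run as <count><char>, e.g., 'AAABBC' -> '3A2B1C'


Scanning runs left to right:
  i=0: run of 'G' x 5 -> '5G'
  i=5: run of 'H' x 3 -> '3H'
  i=8: run of 'B' x 6 -> '6B'
  i=14: run of 'C' x 8 -> '8C'
  i=22: run of 'H' x 8 -> '8H'
  i=30: run of 'E' x 5 -> '5E'

RLE = 5G3H6B8C8H5E


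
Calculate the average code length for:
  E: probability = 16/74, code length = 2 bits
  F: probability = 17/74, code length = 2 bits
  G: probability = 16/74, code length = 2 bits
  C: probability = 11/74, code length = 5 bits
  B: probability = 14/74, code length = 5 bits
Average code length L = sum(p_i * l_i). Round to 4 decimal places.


Weighted contributions p_i * l_i:
  E: (16/74) * 2 = 32/74
  F: (17/74) * 2 = 34/74
  G: (16/74) * 2 = 32/74
  C: (11/74) * 5 = 55/74
  B: (14/74) * 5 = 70/74
Sum = (32 + 34 + 32 + 55 + 70)/74 = 223/74

L = 223/74 = 3.0135 bits/symbol


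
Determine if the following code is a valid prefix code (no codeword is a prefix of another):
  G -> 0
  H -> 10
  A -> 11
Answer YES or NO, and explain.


Checking each pair (does one codeword prefix another?):
  G='0' vs H='10': no prefix
  G='0' vs A='11': no prefix
  H='10' vs G='0': no prefix
  H='10' vs A='11': no prefix
  A='11' vs G='0': no prefix
  A='11' vs H='10': no prefix
No violation found over all pairs.

YES -- this is a valid prefix code. No codeword is a prefix of any other codeword.


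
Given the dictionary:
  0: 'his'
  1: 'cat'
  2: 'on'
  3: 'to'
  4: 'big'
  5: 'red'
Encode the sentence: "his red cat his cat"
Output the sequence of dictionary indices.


Look up each word in the dictionary:
  'his' -> 0
  'red' -> 5
  'cat' -> 1
  'his' -> 0
  'cat' -> 1

Encoded: [0, 5, 1, 0, 1]


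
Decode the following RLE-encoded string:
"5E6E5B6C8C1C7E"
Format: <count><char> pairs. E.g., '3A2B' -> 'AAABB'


Expanding each <count><char> pair:
  5E -> 'EEEEE'
  6E -> 'EEEEEE'
  5B -> 'BBBBB'
  6C -> 'CCCCCC'
  8C -> 'CCCCCCCC'
  1C -> 'C'
  7E -> 'EEEEEEE'

Decoded = EEEEEEEEEEEBBBBBCCCCCCCCCCCCCCCEEEEEEE


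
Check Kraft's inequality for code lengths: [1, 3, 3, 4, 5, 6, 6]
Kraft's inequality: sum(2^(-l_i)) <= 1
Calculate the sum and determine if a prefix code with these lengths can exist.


Sum = 2^(-1) + 2^(-3) + 2^(-3) + 2^(-4) + 2^(-5) + 2^(-6) + 2^(-6)
    = 0.5 + 0.125 + 0.125 + 0.0625 + 0.03125 + 0.015625 + 0.015625
    = 56/64 = 0.875
Since 0.875 <= 1, Kraft's inequality IS satisfied.
A prefix code with these lengths CAN exist.

Kraft sum = 0.875. Satisfied.


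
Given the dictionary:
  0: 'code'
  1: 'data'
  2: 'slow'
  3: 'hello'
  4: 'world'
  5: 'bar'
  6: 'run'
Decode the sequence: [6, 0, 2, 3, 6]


Look up each index in the dictionary:
  6 -> 'run'
  0 -> 'code'
  2 -> 'slow'
  3 -> 'hello'
  6 -> 'run'

Decoded: "run code slow hello run"


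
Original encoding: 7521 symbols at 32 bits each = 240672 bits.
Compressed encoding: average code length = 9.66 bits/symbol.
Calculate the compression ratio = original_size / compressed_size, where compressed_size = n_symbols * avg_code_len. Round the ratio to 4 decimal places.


original_size = n_symbols * orig_bits = 7521 * 32 = 240672 bits
compressed_size = n_symbols * avg_code_len = 7521 * 9.66 = 72652.86 bits
ratio = original_size / compressed_size = 240672 / 72652.86 = 3.3126

Compression ratio = 3.3126


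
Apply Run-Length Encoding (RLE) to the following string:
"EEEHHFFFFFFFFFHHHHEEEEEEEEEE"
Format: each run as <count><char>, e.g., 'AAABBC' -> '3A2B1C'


Scanning runs left to right:
  i=0: run of 'E' x 3 -> '3E'
  i=3: run of 'H' x 2 -> '2H'
  i=5: run of 'F' x 9 -> '9F'
  i=14: run of 'H' x 4 -> '4H'
  i=18: run of 'E' x 10 -> '10E'

RLE = 3E2H9F4H10E


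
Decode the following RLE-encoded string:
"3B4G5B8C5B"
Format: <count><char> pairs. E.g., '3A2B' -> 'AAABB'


Expanding each <count><char> pair:
  3B -> 'BBB'
  4G -> 'GGGG'
  5B -> 'BBBBB'
  8C -> 'CCCCCCCC'
  5B -> 'BBBBB'

Decoded = BBBGGGGBBBBBCCCCCCCCBBBBB


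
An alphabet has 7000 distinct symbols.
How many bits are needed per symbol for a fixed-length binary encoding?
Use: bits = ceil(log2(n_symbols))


log2(7000) = 12.7731
Bracket: 2^12 = 4096 < 7000 <= 2^13 = 8192
So ceil(log2(7000)) = 13

bits = ceil(log2(7000)) = ceil(12.7731) = 13 bits


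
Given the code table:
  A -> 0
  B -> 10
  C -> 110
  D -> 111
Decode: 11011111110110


Decoding:
110 -> C
111 -> D
111 -> D
10 -> B
110 -> C


Result: CDDBC


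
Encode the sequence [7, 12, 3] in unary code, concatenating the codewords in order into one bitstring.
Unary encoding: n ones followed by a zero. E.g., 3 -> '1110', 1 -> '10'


Encode each number as n ones followed by a terminating 0:
  7 -> 11111110 (8 bits)
  12 -> 1111111111110 (13 bits)
  3 -> 1110 (4 bits)
Total length = 8 + 13 + 4 = 25 bits.

Unary([7, 12, 3]) = 1111111011111111111101110 (25 bits)


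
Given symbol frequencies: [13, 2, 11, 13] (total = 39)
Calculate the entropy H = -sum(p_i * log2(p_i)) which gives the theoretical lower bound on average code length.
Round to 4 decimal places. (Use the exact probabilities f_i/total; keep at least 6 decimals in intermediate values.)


Per-symbol terms -p_i * log2(p_i) with p_i = f_i/39:
  p = 13/39 = 0.333333: log2(p) = -1.584963, -p*log2(p) = 0.528321
  p = 2/39 = 0.051282: log2(p) = -4.285402, -p*log2(p) = 0.219764
  p = 11/39 = 0.282051: log2(p) = -1.825971, -p*log2(p) = 0.515017
  p = 13/39 = 0.333333: log2(p) = -1.584963, -p*log2(p) = 0.528321
H = 0.528321 + 0.219764 + 0.515017 + 0.528321 = 1.791423

H = 1.7914 bits/symbol


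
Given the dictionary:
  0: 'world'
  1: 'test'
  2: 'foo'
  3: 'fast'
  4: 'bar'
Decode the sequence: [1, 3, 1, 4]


Look up each index in the dictionary:
  1 -> 'test'
  3 -> 'fast'
  1 -> 'test'
  4 -> 'bar'

Decoded: "test fast test bar"


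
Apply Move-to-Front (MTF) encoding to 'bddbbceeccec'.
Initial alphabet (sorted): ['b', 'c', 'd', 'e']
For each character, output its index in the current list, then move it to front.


MTF encoding:
'b': index 0 in ['b', 'c', 'd', 'e'] -> ['b', 'c', 'd', 'e']
'd': index 2 in ['b', 'c', 'd', 'e'] -> ['d', 'b', 'c', 'e']
'd': index 0 in ['d', 'b', 'c', 'e'] -> ['d', 'b', 'c', 'e']
'b': index 1 in ['d', 'b', 'c', 'e'] -> ['b', 'd', 'c', 'e']
'b': index 0 in ['b', 'd', 'c', 'e'] -> ['b', 'd', 'c', 'e']
'c': index 2 in ['b', 'd', 'c', 'e'] -> ['c', 'b', 'd', 'e']
'e': index 3 in ['c', 'b', 'd', 'e'] -> ['e', 'c', 'b', 'd']
'e': index 0 in ['e', 'c', 'b', 'd'] -> ['e', 'c', 'b', 'd']
'c': index 1 in ['e', 'c', 'b', 'd'] -> ['c', 'e', 'b', 'd']
'c': index 0 in ['c', 'e', 'b', 'd'] -> ['c', 'e', 'b', 'd']
'e': index 1 in ['c', 'e', 'b', 'd'] -> ['e', 'c', 'b', 'd']
'c': index 1 in ['e', 'c', 'b', 'd'] -> ['c', 'e', 'b', 'd']


Output: [0, 2, 0, 1, 0, 2, 3, 0, 1, 0, 1, 1]


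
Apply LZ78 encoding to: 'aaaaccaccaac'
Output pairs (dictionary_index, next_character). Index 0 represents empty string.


LZ78 encoding steps:
Dictionary: {0: ''}
Step 1: w='' (idx 0), next='a' -> output (0, 'a'), add 'a' as idx 1
Step 2: w='a' (idx 1), next='a' -> output (1, 'a'), add 'aa' as idx 2
Step 3: w='a' (idx 1), next='c' -> output (1, 'c'), add 'ac' as idx 3
Step 4: w='' (idx 0), next='c' -> output (0, 'c'), add 'c' as idx 4
Step 5: w='ac' (idx 3), next='c' -> output (3, 'c'), add 'acc' as idx 5
Step 6: w='aa' (idx 2), next='c' -> output (2, 'c'), add 'aac' as idx 6


Encoded: [(0, 'a'), (1, 'a'), (1, 'c'), (0, 'c'), (3, 'c'), (2, 'c')]


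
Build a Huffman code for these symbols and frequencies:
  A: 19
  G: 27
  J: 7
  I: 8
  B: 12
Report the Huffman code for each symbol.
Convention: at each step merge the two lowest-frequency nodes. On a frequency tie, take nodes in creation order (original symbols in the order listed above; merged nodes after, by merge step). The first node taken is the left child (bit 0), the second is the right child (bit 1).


Huffman tree construction:
Step 1: Merge J(7) + I(8) = 15
Step 2: Merge B(12) + (J+I)(15) = 27
Step 3: Merge A(19) + G(27) = 46
Step 4: Merge (B+(J+I))(27) + (A+G)(46) = 73
Read each symbol's code off the tree from the root (left child = 0, right child = 1).

Codes:
  A: 10 (length 2)
  G: 11 (length 2)
  J: 010 (length 3)
  I: 011 (length 3)
  B: 00 (length 2)
Average code length: 161/73 = 2.2055 bits/symbol


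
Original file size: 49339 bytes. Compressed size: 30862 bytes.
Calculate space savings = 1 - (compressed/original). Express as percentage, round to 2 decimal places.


ratio = compressed/original = 30862/49339 = 0.625509
savings = 1 - ratio = 1 - 0.625509 = 0.374491
as a percentage: 0.374491 * 100 = 37.45%

Space savings = 1 - 30862/49339 = 37.45%


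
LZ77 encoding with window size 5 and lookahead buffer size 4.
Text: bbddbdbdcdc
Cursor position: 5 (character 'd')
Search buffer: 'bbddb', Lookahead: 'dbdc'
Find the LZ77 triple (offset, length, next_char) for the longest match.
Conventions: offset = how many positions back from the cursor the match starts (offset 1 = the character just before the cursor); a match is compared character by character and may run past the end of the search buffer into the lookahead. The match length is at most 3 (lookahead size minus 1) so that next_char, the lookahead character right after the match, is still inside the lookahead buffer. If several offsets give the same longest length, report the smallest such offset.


Try each offset into the search buffer:
  offset=1 (pos 4, char 'b'): match length 0
  offset=2 (pos 3, char 'd'): match length 3
  offset=3 (pos 2, char 'd'): match length 1
  offset=4 (pos 1, char 'b'): match length 0
  offset=5 (pos 0, char 'b'): match length 0
Longest match has length 3 at offset 2.
next_char = character at position 5 + 3 = 8 -> 'c'

Best match: offset=2, length=3 (matching 'dbd' starting at position 3)
LZ77 triple: (2, 3, 'c')


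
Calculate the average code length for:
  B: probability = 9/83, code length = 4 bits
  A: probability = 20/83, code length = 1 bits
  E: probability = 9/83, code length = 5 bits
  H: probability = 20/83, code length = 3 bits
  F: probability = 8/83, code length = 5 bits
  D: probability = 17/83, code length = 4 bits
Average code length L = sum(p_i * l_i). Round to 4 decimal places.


Weighted contributions p_i * l_i:
  B: (9/83) * 4 = 36/83
  A: (20/83) * 1 = 20/83
  E: (9/83) * 5 = 45/83
  H: (20/83) * 3 = 60/83
  F: (8/83) * 5 = 40/83
  D: (17/83) * 4 = 68/83
Sum = (36 + 20 + 45 + 60 + 40 + 68)/83 = 269/83

L = 269/83 = 3.2410 bits/symbol


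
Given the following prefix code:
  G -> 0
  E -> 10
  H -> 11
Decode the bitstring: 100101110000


Decoding step by step:
Bits 10 -> E
Bits 0 -> G
Bits 10 -> E
Bits 11 -> H
Bits 10 -> E
Bits 0 -> G
Bits 0 -> G
Bits 0 -> G


Decoded message: EGEHEGGG


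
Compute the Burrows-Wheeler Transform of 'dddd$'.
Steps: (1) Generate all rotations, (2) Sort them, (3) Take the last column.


Rotations (sorted):
  0: $dddd -> last char: d
  1: d$ddd -> last char: d
  2: dd$dd -> last char: d
  3: ddd$d -> last char: d
  4: dddd$ -> last char: $


BWT = dddd$


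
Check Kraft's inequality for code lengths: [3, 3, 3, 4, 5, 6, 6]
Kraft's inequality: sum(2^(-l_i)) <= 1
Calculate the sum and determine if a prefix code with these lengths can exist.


Sum = 2^(-3) + 2^(-3) + 2^(-3) + 2^(-4) + 2^(-5) + 2^(-6) + 2^(-6)
    = 0.125 + 0.125 + 0.125 + 0.0625 + 0.03125 + 0.015625 + 0.015625
    = 32/64 = 0.5
Since 0.5 <= 1, Kraft's inequality IS satisfied.
A prefix code with these lengths CAN exist.

Kraft sum = 0.5. Satisfied.


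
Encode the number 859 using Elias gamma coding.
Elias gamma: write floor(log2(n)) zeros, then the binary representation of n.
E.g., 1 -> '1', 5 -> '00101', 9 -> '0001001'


num_bits = floor(log2(859)) + 1 = 10
leading_zeros = num_bits - 1 = 9
binary(859) = 1101011011

Elias gamma(859) = '000000000' + '1101011011' = 0000000001101011011 (19 bits)


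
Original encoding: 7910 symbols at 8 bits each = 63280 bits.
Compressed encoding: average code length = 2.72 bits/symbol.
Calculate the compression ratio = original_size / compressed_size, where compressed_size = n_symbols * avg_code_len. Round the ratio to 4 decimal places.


original_size = n_symbols * orig_bits = 7910 * 8 = 63280 bits
compressed_size = n_symbols * avg_code_len = 7910 * 2.72 = 21515.2 bits
ratio = original_size / compressed_size = 63280 / 21515.2 = 2.9412

Compression ratio = 2.9412


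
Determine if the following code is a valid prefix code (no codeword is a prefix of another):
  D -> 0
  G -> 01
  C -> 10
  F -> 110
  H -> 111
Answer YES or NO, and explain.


Checking each pair (does one codeword prefix another?):
  D='0' vs G='01': prefix -- VIOLATION

NO -- this is NOT a valid prefix code. D (0) is a prefix of G (01).


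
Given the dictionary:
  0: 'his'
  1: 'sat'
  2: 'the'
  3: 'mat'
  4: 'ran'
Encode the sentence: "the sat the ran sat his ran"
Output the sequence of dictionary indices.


Look up each word in the dictionary:
  'the' -> 2
  'sat' -> 1
  'the' -> 2
  'ran' -> 4
  'sat' -> 1
  'his' -> 0
  'ran' -> 4

Encoded: [2, 1, 2, 4, 1, 0, 4]


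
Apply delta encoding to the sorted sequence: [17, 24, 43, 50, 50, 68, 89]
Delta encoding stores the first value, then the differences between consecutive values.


First value: 17
Deltas:
  24 - 17 = 7
  43 - 24 = 19
  50 - 43 = 7
  50 - 50 = 0
  68 - 50 = 18
  89 - 68 = 21


Delta encoded: [17, 7, 19, 7, 0, 18, 21]


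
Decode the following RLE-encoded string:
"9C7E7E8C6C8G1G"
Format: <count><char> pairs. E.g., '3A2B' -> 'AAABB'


Expanding each <count><char> pair:
  9C -> 'CCCCCCCCC'
  7E -> 'EEEEEEE'
  7E -> 'EEEEEEE'
  8C -> 'CCCCCCCC'
  6C -> 'CCCCCC'
  8G -> 'GGGGGGGG'
  1G -> 'G'

Decoded = CCCCCCCCCEEEEEEEEEEEEEECCCCCCCCCCCCCCGGGGGGGGG


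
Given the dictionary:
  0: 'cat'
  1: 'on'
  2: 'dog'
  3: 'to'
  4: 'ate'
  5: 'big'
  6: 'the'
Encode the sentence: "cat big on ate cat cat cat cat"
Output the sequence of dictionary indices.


Look up each word in the dictionary:
  'cat' -> 0
  'big' -> 5
  'on' -> 1
  'ate' -> 4
  'cat' -> 0
  'cat' -> 0
  'cat' -> 0
  'cat' -> 0

Encoded: [0, 5, 1, 4, 0, 0, 0, 0]


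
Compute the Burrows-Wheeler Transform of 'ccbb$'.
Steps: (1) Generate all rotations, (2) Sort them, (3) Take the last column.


Rotations (sorted):
  0: $ccbb -> last char: b
  1: b$ccb -> last char: b
  2: bb$cc -> last char: c
  3: cbb$c -> last char: c
  4: ccbb$ -> last char: $


BWT = bbcc$
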